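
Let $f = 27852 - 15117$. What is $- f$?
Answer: $-12735$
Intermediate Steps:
$f = 12735$
$- f = \left(-1\right) 12735 = -12735$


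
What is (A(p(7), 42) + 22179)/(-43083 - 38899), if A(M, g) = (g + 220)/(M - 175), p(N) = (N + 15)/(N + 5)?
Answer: -23042409/85179298 ≈ -0.27052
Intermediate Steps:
p(N) = (15 + N)/(5 + N)
A(M, g) = (220 + g)/(-175 + M)
(A(p(7), 42) + 22179)/(-43083 - 38899) = ((220 + 42)/(-175 + (15 + 7)/(5 + 7)) + 22179)/(-43083 - 38899) = (262/(-175 + 22/12) + 22179)/(-81982) = (262/(-175 + (1/12)*22) + 22179)*(-1/81982) = (262/(-175 + 11/6) + 22179)*(-1/81982) = (262/(-1039/6) + 22179)*(-1/81982) = (-6/1039*262 + 22179)*(-1/81982) = (-1572/1039 + 22179)*(-1/81982) = (23042409/1039)*(-1/81982) = -23042409/85179298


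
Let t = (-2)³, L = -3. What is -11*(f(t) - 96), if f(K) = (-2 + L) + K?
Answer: 1199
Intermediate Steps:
t = -8
f(K) = -5 + K (f(K) = (-2 - 3) + K = -5 + K)
-11*(f(t) - 96) = -11*((-5 - 8) - 96) = -11*(-13 - 96) = -11*(-109) = 1199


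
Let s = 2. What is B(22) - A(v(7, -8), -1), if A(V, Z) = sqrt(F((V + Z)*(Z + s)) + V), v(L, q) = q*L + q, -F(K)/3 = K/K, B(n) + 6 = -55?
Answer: -61 - I*sqrt(67) ≈ -61.0 - 8.1853*I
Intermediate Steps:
B(n) = -61 (B(n) = -6 - 55 = -61)
F(K) = -3 (F(K) = -3*K/K = -3*1 = -3)
v(L, q) = q + L*q (v(L, q) = L*q + q = q + L*q)
A(V, Z) = sqrt(-3 + V)
B(22) - A(v(7, -8), -1) = -61 - sqrt(-3 - 8*(1 + 7)) = -61 - sqrt(-3 - 8*8) = -61 - sqrt(-3 - 64) = -61 - sqrt(-67) = -61 - I*sqrt(67)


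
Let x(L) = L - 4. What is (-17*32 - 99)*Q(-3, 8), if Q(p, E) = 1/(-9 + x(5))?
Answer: 643/8 ≈ 80.375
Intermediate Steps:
x(L) = -4 + L
Q(p, E) = -1/8 (Q(p, E) = 1/(-9 + (-4 + 5)) = 1/(-9 + 1) = 1/(-8) = -1/8)
(-17*32 - 99)*Q(-3, 8) = (-17*32 - 99)*(-1/8) = (-544 - 99)*(-1/8) = -643*(-1/8) = 643/8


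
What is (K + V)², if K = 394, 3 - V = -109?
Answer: 256036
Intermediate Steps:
V = 112 (V = 3 - 1*(-109) = 3 + 109 = 112)
(K + V)² = (394 + 112)² = 506² = 256036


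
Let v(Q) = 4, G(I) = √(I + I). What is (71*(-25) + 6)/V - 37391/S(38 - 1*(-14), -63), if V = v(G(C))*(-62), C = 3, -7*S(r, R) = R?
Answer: -9257047/2232 ≈ -4147.4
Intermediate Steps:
S(r, R) = -R/7
G(I) = √2*√I (G(I) = √(2*I) = √2*√I)
V = -248 (V = 4*(-62) = -248)
(71*(-25) + 6)/V - 37391/S(38 - 1*(-14), -63) = (71*(-25) + 6)/(-248) - 37391/((-⅐*(-63))) = (-1775 + 6)*(-1/248) - 37391/9 = -1769*(-1/248) - 37391*⅑ = 1769/248 - 37391/9 = -9257047/2232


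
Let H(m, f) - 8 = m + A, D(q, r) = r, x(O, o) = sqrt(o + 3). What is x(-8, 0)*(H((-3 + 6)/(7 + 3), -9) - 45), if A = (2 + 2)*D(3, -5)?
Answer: -567*sqrt(3)/10 ≈ -98.207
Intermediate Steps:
x(O, o) = sqrt(3 + o)
A = -20 (A = (2 + 2)*(-5) = 4*(-5) = -20)
H(m, f) = -12 + m (H(m, f) = 8 + (m - 20) = 8 + (-20 + m) = -12 + m)
x(-8, 0)*(H((-3 + 6)/(7 + 3), -9) - 45) = sqrt(3 + 0)*((-12 + (-3 + 6)/(7 + 3)) - 45) = sqrt(3)*((-12 + 3/10) - 45) = sqrt(3)*(-117/10 - 45) = sqrt(3)*(-567/10) = -567*sqrt(3)/10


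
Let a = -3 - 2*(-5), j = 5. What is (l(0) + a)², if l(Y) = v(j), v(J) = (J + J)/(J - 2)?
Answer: 961/9 ≈ 106.78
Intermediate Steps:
v(J) = 2*J/(-2 + J) (v(J) = (2*J)/(-2 + J) = 2*J/(-2 + J))
l(Y) = 10/3 (l(Y) = 2*5/(-2 + 5) = 2*5/3 = 2*5*(⅓) = 10/3)
a = 7 (a = -3 + 10 = 7)
(l(0) + a)² = (10/3 + 7)² = (31/3)² = 961/9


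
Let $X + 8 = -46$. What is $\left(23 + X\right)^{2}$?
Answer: $961$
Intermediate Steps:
$X = -54$ ($X = -8 - 46 = -54$)
$\left(23 + X\right)^{2} = \left(23 - 54\right)^{2} = \left(-31\right)^{2} = 961$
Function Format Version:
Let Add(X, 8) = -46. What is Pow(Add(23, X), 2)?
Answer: 961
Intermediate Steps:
X = -54 (X = Add(-8, -46) = -54)
Pow(Add(23, X), 2) = Pow(Add(23, -54), 2) = Pow(-31, 2) = 961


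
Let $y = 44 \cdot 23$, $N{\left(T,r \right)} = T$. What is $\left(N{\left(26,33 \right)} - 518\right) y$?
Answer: $-497904$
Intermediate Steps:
$y = 1012$
$\left(N{\left(26,33 \right)} - 518\right) y = \left(26 - 518\right) 1012 = \left(-492\right) 1012 = -497904$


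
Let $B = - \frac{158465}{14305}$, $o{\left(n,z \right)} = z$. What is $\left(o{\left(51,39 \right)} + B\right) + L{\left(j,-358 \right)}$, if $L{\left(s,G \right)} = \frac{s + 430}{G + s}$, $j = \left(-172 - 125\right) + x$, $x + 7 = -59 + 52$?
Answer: $\frac{53103275}{1914009} \approx 27.745$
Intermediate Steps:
$x = -14$ ($x = -7 + \left(-59 + 52\right) = -7 - 7 = -14$)
$j = -311$ ($j = \left(-172 - 125\right) - 14 = -297 - 14 = -311$)
$L{\left(s,G \right)} = \frac{430 + s}{G + s}$
$B = - \frac{31693}{2861}$ ($B = \left(-158465\right) \frac{1}{14305} = - \frac{31693}{2861} \approx -11.078$)
$\left(o{\left(51,39 \right)} + B\right) + L{\left(j,-358 \right)} = \left(39 - \frac{31693}{2861}\right) + \frac{430 - 311}{-358 - 311} = \frac{79886}{2861} + \frac{1}{-669} \cdot 119 = \frac{79886}{2861} - \frac{119}{669} = \frac{53103275}{1914009}$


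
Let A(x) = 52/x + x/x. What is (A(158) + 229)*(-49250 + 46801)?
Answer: -564076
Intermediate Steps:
A(x) = 1 + 52/x (A(x) = 52/x + 1 = 1 + 52/x)
(A(158) + 229)*(-49250 + 46801) = ((52 + 158)/158 + 229)*(-49250 + 46801) = ((1/158)*210 + 229)*(-2449) = (105/79 + 229)*(-2449) = (18196/79)*(-2449) = -564076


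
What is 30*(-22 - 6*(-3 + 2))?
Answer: -480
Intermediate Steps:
30*(-22 - 6*(-3 + 2)) = 30*(-22 - 6*(-1)) = 30*(-22 + 6) = 30*(-16) = -480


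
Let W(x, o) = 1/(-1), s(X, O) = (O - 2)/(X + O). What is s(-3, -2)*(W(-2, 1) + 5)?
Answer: 16/5 ≈ 3.2000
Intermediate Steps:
s(X, O) = (-2 + O)/(O + X)
W(x, o) = -1
s(-3, -2)*(W(-2, 1) + 5) = ((-2 - 2)/(-2 - 3))*(-1 + 5) = (-4/(-5))*4 = -1/5*(-4)*4 = (4/5)*4 = 16/5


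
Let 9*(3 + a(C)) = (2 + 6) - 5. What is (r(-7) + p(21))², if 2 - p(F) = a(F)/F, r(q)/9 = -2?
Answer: 1000000/3969 ≈ 251.95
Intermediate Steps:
r(q) = -18 (r(q) = 9*(-2) = -18)
a(C) = -8/3 (a(C) = -3 + ((2 + 6) - 5)/9 = -3 + (8 - 5)/9 = -3 + (⅑)*3 = -3 + ⅓ = -8/3)
p(F) = 2 + 8/(3*F) (p(F) = 2 - (-8)/(3*F) = 2 + 8/(3*F))
(r(-7) + p(21))² = (-18 + (2 + (8/3)/21))² = (-18 + (2 + (8/3)*(1/21)))² = (-18 + (2 + 8/63))² = (-18 + 134/63)² = (-1000/63)² = 1000000/3969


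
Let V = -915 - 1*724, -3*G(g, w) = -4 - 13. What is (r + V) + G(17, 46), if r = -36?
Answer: -5008/3 ≈ -1669.3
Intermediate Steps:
G(g, w) = 17/3 (G(g, w) = -(-4 - 13)/3 = -⅓*(-17) = 17/3)
V = -1639 (V = -915 - 724 = -1639)
(r + V) + G(17, 46) = (-36 - 1639) + 17/3 = -1675 + 17/3 = -5008/3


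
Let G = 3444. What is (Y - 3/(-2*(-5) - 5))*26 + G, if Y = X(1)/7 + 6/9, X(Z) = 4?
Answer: 363362/105 ≈ 3460.6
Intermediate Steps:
Y = 26/21 (Y = 4/7 + 6/9 = 4*(⅐) + 6*(⅑) = 4/7 + ⅔ = 26/21 ≈ 1.2381)
(Y - 3/(-2*(-5) - 5))*26 + G = (26/21 - 3/(-2*(-5) - 5))*26 + 3444 = (26/21 - 3/(10 - 5))*26 + 3444 = (26/21 - 3/5)*26 + 3444 = (26/21 - 3*⅕)*26 + 3444 = (26/21 - ⅗)*26 + 3444 = (67/105)*26 + 3444 = 1742/105 + 3444 = 363362/105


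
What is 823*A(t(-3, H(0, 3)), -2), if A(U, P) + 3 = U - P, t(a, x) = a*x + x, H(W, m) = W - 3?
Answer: 4115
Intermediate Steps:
H(W, m) = -3 + W
t(a, x) = x + a*x
A(U, P) = -3 + U - P (A(U, P) = -3 + (U - P) = -3 + U - P)
823*A(t(-3, H(0, 3)), -2) = 823*(-3 + (-3 + 0)*(1 - 3) - 1*(-2)) = 823*(-3 - 3*(-2) + 2) = 823*(-3 + 6 + 2) = 823*5 = 4115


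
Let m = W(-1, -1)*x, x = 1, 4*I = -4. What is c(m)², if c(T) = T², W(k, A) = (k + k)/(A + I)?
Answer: 1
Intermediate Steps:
I = -1 (I = (¼)*(-4) = -1)
W(k, A) = 2*k/(-1 + A) (W(k, A) = (k + k)/(A - 1) = (2*k)/(-1 + A) = 2*k/(-1 + A))
m = 1 (m = (2*(-1)/(-1 - 1))*1 = (2*(-1)/(-2))*1 = (2*(-1)*(-½))*1 = 1*1 = 1)
c(m)² = (1²)² = 1² = 1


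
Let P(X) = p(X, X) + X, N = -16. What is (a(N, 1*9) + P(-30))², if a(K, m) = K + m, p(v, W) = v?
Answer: 4489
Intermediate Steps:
P(X) = 2*X (P(X) = X + X = 2*X)
(a(N, 1*9) + P(-30))² = ((-16 + 1*9) + 2*(-30))² = ((-16 + 9) - 60)² = (-7 - 60)² = (-67)² = 4489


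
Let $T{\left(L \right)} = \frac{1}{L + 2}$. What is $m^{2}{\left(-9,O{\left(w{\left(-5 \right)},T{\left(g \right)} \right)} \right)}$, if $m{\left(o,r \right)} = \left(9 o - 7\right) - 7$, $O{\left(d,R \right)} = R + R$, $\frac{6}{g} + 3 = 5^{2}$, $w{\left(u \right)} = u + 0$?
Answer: $9025$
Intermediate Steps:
$w{\left(u \right)} = u$
$g = \frac{3}{11}$ ($g = \frac{6}{-3 + 5^{2}} = \frac{6}{-3 + 25} = \frac{6}{22} = 6 \cdot \frac{1}{22} = \frac{3}{11} \approx 0.27273$)
$T{\left(L \right)} = \frac{1}{2 + L}$
$O{\left(d,R \right)} = 2 R$
$m{\left(o,r \right)} = -14 + 9 o$ ($m{\left(o,r \right)} = \left(-7 + 9 o\right) - 7 = -14 + 9 o$)
$m^{2}{\left(-9,O{\left(w{\left(-5 \right)},T{\left(g \right)} \right)} \right)} = \left(-14 + 9 \left(-9\right)\right)^{2} = \left(-14 - 81\right)^{2} = \left(-95\right)^{2} = 9025$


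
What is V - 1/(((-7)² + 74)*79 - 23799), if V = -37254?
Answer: -524610827/14082 ≈ -37254.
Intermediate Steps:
V - 1/(((-7)² + 74)*79 - 23799) = -37254 - 1/(((-7)² + 74)*79 - 23799) = -37254 - 1/((49 + 74)*79 - 23799) = -37254 - 1/(123*79 - 23799) = -37254 - 1/(9717 - 23799) = -37254 - 1/(-14082) = -37254 - 1*(-1/14082) = -37254 + 1/14082 = -524610827/14082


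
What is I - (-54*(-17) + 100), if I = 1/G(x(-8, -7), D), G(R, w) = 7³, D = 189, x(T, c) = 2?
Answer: -349173/343 ≈ -1018.0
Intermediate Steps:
G(R, w) = 343
I = 1/343 ≈ 0.0029155
I - (-54*(-17) + 100) = 1/343 - (-54*(-17) + 100) = 1/343 - (918 + 100) = 1/343 - 1*1018 = 1/343 - 1018 = -349173/343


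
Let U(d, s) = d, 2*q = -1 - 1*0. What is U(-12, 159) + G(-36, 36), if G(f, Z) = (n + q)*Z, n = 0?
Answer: -30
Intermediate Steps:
q = -½ (q = (-1 - 1*0)/2 = (-1 + 0)/2 = (½)*(-1) = -½ ≈ -0.50000)
G(f, Z) = -Z/2 (G(f, Z) = (0 - ½)*Z = -Z/2)
U(-12, 159) + G(-36, 36) = -12 - ½*36 = -12 - 18 = -30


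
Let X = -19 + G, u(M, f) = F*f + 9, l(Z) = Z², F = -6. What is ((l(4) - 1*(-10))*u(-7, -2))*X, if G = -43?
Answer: -33852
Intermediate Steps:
u(M, f) = 9 - 6*f (u(M, f) = -6*f + 9 = 9 - 6*f)
X = -62 (X = -19 - 43 = -62)
((l(4) - 1*(-10))*u(-7, -2))*X = ((4² - 1*(-10))*(9 - 6*(-2)))*(-62) = ((16 + 10)*(9 + 12))*(-62) = (26*21)*(-62) = 546*(-62) = -33852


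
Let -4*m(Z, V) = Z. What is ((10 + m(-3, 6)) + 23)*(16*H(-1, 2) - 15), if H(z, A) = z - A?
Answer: -8505/4 ≈ -2126.3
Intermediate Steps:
m(Z, V) = -Z/4
((10 + m(-3, 6)) + 23)*(16*H(-1, 2) - 15) = ((10 - 1/4*(-3)) + 23)*(16*(-1 - 1*2) - 15) = ((10 + 3/4) + 23)*(16*(-1 - 2) - 15) = (43/4 + 23)*(16*(-3) - 15) = 135*(-48 - 15)/4 = (135/4)*(-63) = -8505/4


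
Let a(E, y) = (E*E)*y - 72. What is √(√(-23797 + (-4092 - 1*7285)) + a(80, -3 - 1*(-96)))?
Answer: √(595128 + I*√35174) ≈ 771.45 + 0.12*I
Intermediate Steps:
a(E, y) = -72 + y*E² (a(E, y) = E²*y - 72 = y*E² - 72 = -72 + y*E²)
√(√(-23797 + (-4092 - 1*7285)) + a(80, -3 - 1*(-96))) = √(√(-23797 + (-4092 - 1*7285)) + (-72 + (-3 - 1*(-96))*80²)) = √(√(-23797 + (-4092 - 7285)) + (-72 + (-3 + 96)*6400)) = √(√(-23797 - 11377) + (-72 + 93*6400)) = √(√(-35174) + (-72 + 595200)) = √(I*√35174 + 595128) = √(595128 + I*√35174)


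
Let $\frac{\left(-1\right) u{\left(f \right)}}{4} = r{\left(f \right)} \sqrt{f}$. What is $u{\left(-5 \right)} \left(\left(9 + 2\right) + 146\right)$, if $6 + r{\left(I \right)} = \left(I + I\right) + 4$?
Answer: $7536 i \sqrt{5} \approx 16851.0 i$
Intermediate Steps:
$r{\left(I \right)} = -2 + 2 I$ ($r{\left(I \right)} = -6 + \left(\left(I + I\right) + 4\right) = -6 + \left(2 I + 4\right) = -6 + \left(4 + 2 I\right) = -2 + 2 I$)
$u{\left(f \right)} = - 4 \sqrt{f} \left(-2 + 2 f\right)$ ($u{\left(f \right)} = - 4 \left(-2 + 2 f\right) \sqrt{f} = - 4 \sqrt{f} \left(-2 + 2 f\right)$)
$u{\left(-5 \right)} \left(\left(9 + 2\right) + 146\right) = 8 \sqrt{-5} \left(1 - -5\right) \left(\left(9 + 2\right) + 146\right) = 8 i \sqrt{5} \left(1 + 5\right) \left(11 + 146\right) = 8 i \sqrt{5} \cdot 6 \cdot 157 = 48 i \sqrt{5} \cdot 157 = 7536 i \sqrt{5}$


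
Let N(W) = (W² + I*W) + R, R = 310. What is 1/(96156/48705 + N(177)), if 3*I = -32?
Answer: 16235/483039537 ≈ 3.3610e-5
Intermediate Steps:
I = -32/3 (I = (⅓)*(-32) = -32/3 ≈ -10.667)
N(W) = 310 + W² - 32*W/3 (N(W) = (W² - 32*W/3) + 310 = 310 + W² - 32*W/3)
1/(96156/48705 + N(177)) = 1/(96156/48705 + (310 + 177² - 32/3*177)) = 1/(96156*(1/48705) + (310 + 31329 - 1888)) = 1/(32052/16235 + 29751) = 1/(483039537/16235) = 16235/483039537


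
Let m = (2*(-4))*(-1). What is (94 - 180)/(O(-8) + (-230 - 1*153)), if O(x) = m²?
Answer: 86/319 ≈ 0.26959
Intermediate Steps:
m = 8 (m = -8*(-1) = 8)
O(x) = 64 (O(x) = 8² = 64)
(94 - 180)/(O(-8) + (-230 - 1*153)) = (94 - 180)/(64 + (-230 - 1*153)) = -86/(64 + (-230 - 153)) = -86/(64 - 383) = -86/(-319) = -86*(-1/319) = 86/319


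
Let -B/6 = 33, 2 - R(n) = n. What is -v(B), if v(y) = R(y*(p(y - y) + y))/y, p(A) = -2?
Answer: -19799/99 ≈ -199.99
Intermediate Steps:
R(n) = 2 - n
B = -198 (B = -6*33 = -198)
v(y) = (2 - y*(-2 + y))/y
-v(B) = -(2 - 1*(-198) + 2/(-198)) = -(2 + 198 + 2*(-1/198)) = -(2 + 198 - 1/99) = -1*19799/99 = -19799/99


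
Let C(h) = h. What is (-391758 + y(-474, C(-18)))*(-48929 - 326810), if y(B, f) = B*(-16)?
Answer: 144349154586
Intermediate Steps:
y(B, f) = -16*B
(-391758 + y(-474, C(-18)))*(-48929 - 326810) = (-391758 - 16*(-474))*(-48929 - 326810) = (-391758 + 7584)*(-375739) = -384174*(-375739) = 144349154586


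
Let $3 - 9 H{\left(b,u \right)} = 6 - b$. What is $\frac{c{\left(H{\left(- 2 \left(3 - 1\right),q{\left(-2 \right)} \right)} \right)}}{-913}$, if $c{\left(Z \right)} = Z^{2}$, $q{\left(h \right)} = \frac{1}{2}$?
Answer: $- \frac{49}{73953} \approx -0.00066258$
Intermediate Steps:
$q{\left(h \right)} = \frac{1}{2}$
$H{\left(b,u \right)} = - \frac{1}{3} + \frac{b}{9}$ ($H{\left(b,u \right)} = \frac{1}{3} - \frac{6 - b}{9} = \frac{1}{3} + \left(- \frac{2}{3} + \frac{b}{9}\right) = - \frac{1}{3} + \frac{b}{9}$)
$\frac{c{\left(H{\left(- 2 \left(3 - 1\right),q{\left(-2 \right)} \right)} \right)}}{-913} = \frac{\left(- \frac{1}{3} + \frac{\left(-2\right) \left(3 - 1\right)}{9}\right)^{2}}{-913} = \left(- \frac{1}{3} + \frac{\left(-2\right) 2}{9}\right)^{2} \left(- \frac{1}{913}\right) = \left(- \frac{1}{3} + \frac{1}{9} \left(-4\right)\right)^{2} \left(- \frac{1}{913}\right) = \left(- \frac{1}{3} - \frac{4}{9}\right)^{2} \left(- \frac{1}{913}\right) = \left(- \frac{7}{9}\right)^{2} \left(- \frac{1}{913}\right) = \frac{49}{81} \left(- \frac{1}{913}\right) = - \frac{49}{73953}$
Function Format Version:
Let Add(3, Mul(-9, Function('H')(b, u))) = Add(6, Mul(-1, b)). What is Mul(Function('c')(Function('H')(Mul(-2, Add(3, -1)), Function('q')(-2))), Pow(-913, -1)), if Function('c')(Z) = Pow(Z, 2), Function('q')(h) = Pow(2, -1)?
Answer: Rational(-49, 73953) ≈ -0.00066258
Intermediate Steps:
Function('q')(h) = Rational(1, 2)
Function('H')(b, u) = Add(Rational(-1, 3), Mul(Rational(1, 9), b)) (Function('H')(b, u) = Add(Rational(1, 3), Mul(Rational(-1, 9), Add(6, Mul(-1, b)))) = Add(Rational(1, 3), Add(Rational(-2, 3), Mul(Rational(1, 9), b))) = Add(Rational(-1, 3), Mul(Rational(1, 9), b)))
Mul(Function('c')(Function('H')(Mul(-2, Add(3, -1)), Function('q')(-2))), Pow(-913, -1)) = Mul(Pow(Add(Rational(-1, 3), Mul(Rational(1, 9), Mul(-2, Add(3, -1)))), 2), Pow(-913, -1)) = Mul(Pow(Add(Rational(-1, 3), Mul(Rational(1, 9), Mul(-2, 2))), 2), Rational(-1, 913)) = Mul(Pow(Add(Rational(-1, 3), Mul(Rational(1, 9), -4)), 2), Rational(-1, 913)) = Mul(Pow(Add(Rational(-1, 3), Rational(-4, 9)), 2), Rational(-1, 913)) = Mul(Pow(Rational(-7, 9), 2), Rational(-1, 913)) = Mul(Rational(49, 81), Rational(-1, 913)) = Rational(-49, 73953)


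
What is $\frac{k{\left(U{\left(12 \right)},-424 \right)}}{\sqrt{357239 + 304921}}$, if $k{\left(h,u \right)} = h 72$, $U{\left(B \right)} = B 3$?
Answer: $\frac{216 \sqrt{41385}}{13795} \approx 3.1853$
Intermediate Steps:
$U{\left(B \right)} = 3 B$
$k{\left(h,u \right)} = 72 h$
$\frac{k{\left(U{\left(12 \right)},-424 \right)}}{\sqrt{357239 + 304921}} = \frac{72 \cdot 3 \cdot 12}{\sqrt{357239 + 304921}} = \frac{72 \cdot 36}{\sqrt{662160}} = \frac{2592}{4 \sqrt{41385}} = 2592 \frac{\sqrt{41385}}{165540} = \frac{216 \sqrt{41385}}{13795}$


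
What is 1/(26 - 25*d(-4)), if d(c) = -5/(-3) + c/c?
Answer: -3/122 ≈ -0.024590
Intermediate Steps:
d(c) = 8/3 (d(c) = -5*(-⅓) + 1 = 5/3 + 1 = 8/3)
1/(26 - 25*d(-4)) = 1/(26 - 25*8/3) = 1/(26 - 200/3) = 1/(-122/3) = -3/122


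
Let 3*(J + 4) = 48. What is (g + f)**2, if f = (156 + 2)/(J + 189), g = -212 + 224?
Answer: 6604900/40401 ≈ 163.48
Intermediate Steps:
J = 12 (J = -4 + (1/3)*48 = -4 + 16 = 12)
g = 12
f = 158/201 (f = (156 + 2)/(12 + 189) = 158/201 ≈ 0.78607)
(g + f)**2 = (12 + 158/201)**2 = (2570/201)**2 = 6604900/40401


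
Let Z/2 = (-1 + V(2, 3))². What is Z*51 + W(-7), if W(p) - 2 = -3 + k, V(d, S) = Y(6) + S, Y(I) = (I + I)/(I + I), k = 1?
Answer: 918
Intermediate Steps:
Y(I) = 1 (Y(I) = (2*I)/((2*I)) = (2*I)*(1/(2*I)) = 1)
V(d, S) = 1 + S
W(p) = 0 (W(p) = 2 + (-3 + 1) = 2 - 2 = 0)
Z = 18 (Z = 2*(-1 + (1 + 3))² = 2*(-1 + 4)² = 2*3² = 2*9 = 18)
Z*51 + W(-7) = 18*51 + 0 = 918 + 0 = 918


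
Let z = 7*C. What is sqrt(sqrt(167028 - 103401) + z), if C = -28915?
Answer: sqrt(-202405 + sqrt(63627)) ≈ 449.61*I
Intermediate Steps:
z = -202405 (z = 7*(-28915) = -202405)
sqrt(sqrt(167028 - 103401) + z) = sqrt(sqrt(167028 - 103401) - 202405) = sqrt(sqrt(63627) - 202405) = sqrt(-202405 + sqrt(63627))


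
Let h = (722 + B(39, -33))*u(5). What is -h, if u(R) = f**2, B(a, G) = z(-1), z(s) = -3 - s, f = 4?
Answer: -11520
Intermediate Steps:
B(a, G) = -2 (B(a, G) = -3 - 1*(-1) = -3 + 1 = -2)
u(R) = 16 (u(R) = 4**2 = 16)
h = 11520 (h = (722 - 2)*16 = 720*16 = 11520)
-h = -1*11520 = -11520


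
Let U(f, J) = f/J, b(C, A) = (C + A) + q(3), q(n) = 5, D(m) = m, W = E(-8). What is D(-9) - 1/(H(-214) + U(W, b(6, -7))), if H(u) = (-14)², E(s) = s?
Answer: -1747/194 ≈ -9.0052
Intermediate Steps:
W = -8
H(u) = 196
b(C, A) = 5 + A + C (b(C, A) = (C + A) + 5 = (A + C) + 5 = 5 + A + C)
D(-9) - 1/(H(-214) + U(W, b(6, -7))) = -9 - 1/(196 - 8/(5 - 7 + 6)) = -9 - 1/(196 - 8/4) = -9 - 1/(196 - 8*¼) = -9 - 1/(196 - 2) = -9 - 1/194 = -1747/194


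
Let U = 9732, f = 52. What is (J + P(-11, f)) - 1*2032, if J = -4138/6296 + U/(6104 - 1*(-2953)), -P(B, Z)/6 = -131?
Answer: -11837783951/9503812 ≈ -1245.6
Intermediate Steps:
P(B, Z) = 786 (P(B, Z) = -6*(-131) = 786)
J = 3965801/9503812 (J = -4138/6296 + 9732/(6104 - 1*(-2953)) = -4138*1/6296 + 9732/(6104 + 2953) = -2069/3148 + 9732/9057 = -2069/3148 + 9732*(1/9057) = -2069/3148 + 3244/3019 = 3965801/9503812 ≈ 0.41729)
(J + P(-11, f)) - 1*2032 = (3965801/9503812 + 786) - 1*2032 = 7473962033/9503812 - 2032 = -11837783951/9503812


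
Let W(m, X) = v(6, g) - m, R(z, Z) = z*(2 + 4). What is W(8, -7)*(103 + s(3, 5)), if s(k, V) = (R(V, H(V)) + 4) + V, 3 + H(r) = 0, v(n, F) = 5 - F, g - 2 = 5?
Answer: -1420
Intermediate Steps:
g = 7 (g = 2 + 5 = 7)
H(r) = -3 (H(r) = -3 + 0 = -3)
R(z, Z) = 6*z (R(z, Z) = z*6 = 6*z)
s(k, V) = 4 + 7*V (s(k, V) = (6*V + 4) + V = (4 + 6*V) + V = 4 + 7*V)
W(m, X) = -2 - m (W(m, X) = (5 - 1*7) - m = (5 - 7) - m = -2 - m)
W(8, -7)*(103 + s(3, 5)) = (-2 - 1*8)*(103 + (4 + 7*5)) = (-2 - 8)*(103 + (4 + 35)) = -10*(103 + 39) = -10*142 = -1420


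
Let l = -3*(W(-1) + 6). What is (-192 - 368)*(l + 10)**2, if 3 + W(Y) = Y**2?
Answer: -2240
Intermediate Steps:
W(Y) = -3 + Y**2
l = -12 (l = -3*((-3 + (-1)**2) + 6) = -3*((-3 + 1) + 6) = -3*(-2 + 6) = -3*4 = -12)
(-192 - 368)*(l + 10)**2 = (-192 - 368)*(-12 + 10)**2 = -560*(-2)**2 = -560*4 = -2240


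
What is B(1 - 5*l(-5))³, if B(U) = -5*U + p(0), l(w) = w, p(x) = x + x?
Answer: -2197000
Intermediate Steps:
p(x) = 2*x
B(U) = -5*U (B(U) = -5*U + 2*0 = -5*U + 0 = -5*U)
B(1 - 5*l(-5))³ = (-5*(1 - 5*(-5)))³ = (-5*(1 + 25))³ = (-5*26)³ = (-130)³ = -2197000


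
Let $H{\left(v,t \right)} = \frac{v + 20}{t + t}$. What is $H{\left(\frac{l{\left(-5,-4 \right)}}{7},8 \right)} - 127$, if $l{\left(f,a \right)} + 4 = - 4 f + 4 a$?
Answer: $- \frac{503}{4} \approx -125.75$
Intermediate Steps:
$l{\left(f,a \right)} = -4 - 4 f + 4 a$ ($l{\left(f,a \right)} = -4 + \left(- 4 f + 4 a\right) = -4 - 4 f + 4 a$)
$H{\left(v,t \right)} = \frac{20 + v}{2 t}$
$H{\left(\frac{l{\left(-5,-4 \right)}}{7},8 \right)} - 127 = \frac{20 + \frac{-4 - -20 + 4 \left(-4\right)}{7}}{2 \cdot 8} - 127 = \frac{1}{2} \cdot \frac{1}{8} \left(20 + \left(-4 + 20 - 16\right) \frac{1}{7}\right) - 127 = \frac{1}{2} \cdot \frac{1}{8} \left(20 + 0 \cdot \frac{1}{7}\right) - 127 = \frac{1}{2} \cdot \frac{1}{8} \left(20 + 0\right) - 127 = \frac{1}{2} \cdot \frac{1}{8} \cdot 20 - 127 = \frac{5}{4} - 127 = - \frac{503}{4}$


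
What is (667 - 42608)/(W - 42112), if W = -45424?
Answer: 41941/87536 ≈ 0.47913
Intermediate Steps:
(667 - 42608)/(W - 42112) = (667 - 42608)/(-45424 - 42112) = -41941/(-87536) = -41941*(-1/87536) = 41941/87536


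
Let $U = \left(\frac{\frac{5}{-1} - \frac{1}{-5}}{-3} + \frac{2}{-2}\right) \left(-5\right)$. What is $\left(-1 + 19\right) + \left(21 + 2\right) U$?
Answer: $-51$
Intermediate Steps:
$U = -3$ ($U = \left(\left(5 \left(-1\right) - - \frac{1}{5}\right) \left(- \frac{1}{3}\right) + 2 \left(- \frac{1}{2}\right)\right) \left(-5\right) = \left(\left(-5 + \frac{1}{5}\right) \left(- \frac{1}{3}\right) - 1\right) \left(-5\right) = \left(\left(- \frac{24}{5}\right) \left(- \frac{1}{3}\right) - 1\right) \left(-5\right) = \left(\frac{8}{5} - 1\right) \left(-5\right) = \frac{3}{5} \left(-5\right) = -3$)
$\left(-1 + 19\right) + \left(21 + 2\right) U = \left(-1 + 19\right) + \left(21 + 2\right) \left(-3\right) = 18 + 23 \left(-3\right) = 18 - 69 = -51$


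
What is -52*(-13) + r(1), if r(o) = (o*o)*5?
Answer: 681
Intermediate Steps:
r(o) = 5*o² (r(o) = o²*5 = 5*o²)
-52*(-13) + r(1) = -52*(-13) + 5*1² = 676 + 5*1 = 676 + 5 = 681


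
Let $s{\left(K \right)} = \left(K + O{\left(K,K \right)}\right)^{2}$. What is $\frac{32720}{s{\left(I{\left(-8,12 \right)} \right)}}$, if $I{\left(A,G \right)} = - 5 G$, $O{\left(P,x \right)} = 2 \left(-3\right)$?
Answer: $\frac{8180}{1089} \approx 7.5115$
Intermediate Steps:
$O{\left(P,x \right)} = -6$
$s{\left(K \right)} = \left(-6 + K\right)^{2}$ ($s{\left(K \right)} = \left(K - 6\right)^{2} = \left(-6 + K\right)^{2}$)
$\frac{32720}{s{\left(I{\left(-8,12 \right)} \right)}} = \frac{32720}{\left(-6 - 60\right)^{2}} = \frac{32720}{\left(-66\right)^{2}} = \frac{32720}{4356} = 32720 \cdot \frac{1}{4356} = \frac{8180}{1089}$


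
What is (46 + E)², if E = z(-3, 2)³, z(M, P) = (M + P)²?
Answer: 2209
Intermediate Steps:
E = 1 (E = ((-3 + 2)²)³ = ((-1)²)³ = 1³ = 1)
(46 + E)² = (46 + 1)² = 47² = 2209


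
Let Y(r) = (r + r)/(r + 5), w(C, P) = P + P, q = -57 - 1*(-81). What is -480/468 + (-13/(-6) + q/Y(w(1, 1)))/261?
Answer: -17435/20358 ≈ -0.85642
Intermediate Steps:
q = 24 (q = -57 + 81 = 24)
w(C, P) = 2*P
Y(r) = 2*r/(5 + r) (Y(r) = (2*r)/(5 + r) = 2*r/(5 + r))
-480/468 + (-13/(-6) + q/Y(w(1, 1)))/261 = -480/468 + (-13/(-6) + 24/((2*(2*1)/(5 + 2*1))))/261 = -480*1/468 + (-13*(-⅙) + 24/((2*2/(5 + 2))))*(1/261) = -40/39 + (13/6 + 24/((2*2/7)))*(1/261) = -40/39 + (13/6 + 24/((2*2*(⅐))))*(1/261) = -40/39 + (13/6 + 24/(4/7))*(1/261) = -40/39 + (13/6 + 24*(7/4))*(1/261) = -40/39 + (13/6 + 42)*(1/261) = -40/39 + (265/6)*(1/261) = -40/39 + 265/1566 = -17435/20358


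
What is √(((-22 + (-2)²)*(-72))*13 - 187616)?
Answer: 4*I*√10673 ≈ 413.24*I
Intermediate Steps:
√(((-22 + (-2)²)*(-72))*13 - 187616) = √(((-22 + 4)*(-72))*13 - 187616) = √(-18*(-72)*13 - 187616) = √(1296*13 - 187616) = √(16848 - 187616) = √(-170768) = 4*I*√10673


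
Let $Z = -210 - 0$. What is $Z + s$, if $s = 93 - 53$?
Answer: $-170$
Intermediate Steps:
$Z = -210$ ($Z = -210 + 0 = -210$)
$s = 40$
$Z + s = -210 + 40 = -170$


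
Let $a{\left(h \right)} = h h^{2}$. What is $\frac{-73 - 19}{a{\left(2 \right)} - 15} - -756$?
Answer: $\frac{5384}{7} \approx 769.14$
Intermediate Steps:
$a{\left(h \right)} = h^{3}$
$\frac{-73 - 19}{a{\left(2 \right)} - 15} - -756 = \frac{-73 - 19}{2^{3} - 15} - -756 = - \frac{92}{8 - 15} + 756 = - \frac{92}{-7} + 756 = \left(-92\right) \left(- \frac{1}{7}\right) + 756 = \frac{92}{7} + 756 = \frac{5384}{7}$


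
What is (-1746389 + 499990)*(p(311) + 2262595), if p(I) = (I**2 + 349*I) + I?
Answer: -3076319634234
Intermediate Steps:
p(I) = I**2 + 350*I
(-1746389 + 499990)*(p(311) + 2262595) = (-1746389 + 499990)*(311*(350 + 311) + 2262595) = -1246399*(311*661 + 2262595) = -1246399*(205571 + 2262595) = -1246399*2468166 = -3076319634234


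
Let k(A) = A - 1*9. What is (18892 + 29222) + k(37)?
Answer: 48142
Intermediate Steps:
k(A) = -9 + A (k(A) = A - 9 = -9 + A)
(18892 + 29222) + k(37) = (18892 + 29222) + (-9 + 37) = 48114 + 28 = 48142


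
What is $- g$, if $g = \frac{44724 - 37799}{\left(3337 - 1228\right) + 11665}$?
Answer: $- \frac{6925}{13774} \approx -0.50276$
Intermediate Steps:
$g = \frac{6925}{13774}$ ($g = \frac{6925}{2109 + 11665} = \frac{6925}{13774} \approx 0.50276$)
$- g = \left(-1\right) \frac{6925}{13774} = - \frac{6925}{13774}$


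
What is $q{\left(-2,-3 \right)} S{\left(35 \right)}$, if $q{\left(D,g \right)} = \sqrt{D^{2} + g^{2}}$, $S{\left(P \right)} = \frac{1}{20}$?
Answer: $\frac{\sqrt{13}}{20} \approx 0.18028$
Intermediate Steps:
$S{\left(P \right)} = \frac{1}{20}$
$q{\left(-2,-3 \right)} S{\left(35 \right)} = \sqrt{\left(-2\right)^{2} + \left(-3\right)^{2}} \cdot \frac{1}{20} = \sqrt{4 + 9} \cdot \frac{1}{20} = \sqrt{13} \cdot \frac{1}{20} = \frac{\sqrt{13}}{20}$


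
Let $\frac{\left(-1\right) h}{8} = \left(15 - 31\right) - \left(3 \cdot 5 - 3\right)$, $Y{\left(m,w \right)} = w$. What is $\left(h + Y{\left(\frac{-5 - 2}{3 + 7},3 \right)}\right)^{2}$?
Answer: $51529$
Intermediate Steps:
$h = 224$ ($h = - 8 \left(\left(15 - 31\right) - \left(3 \cdot 5 - 3\right)\right) = - 8 \left(-16 - \left(15 - 3\right)\right) = - 8 \left(-16 - 12\right) = \left(-8\right) \left(-28\right) = 224$)
$\left(h + Y{\left(\frac{-5 - 2}{3 + 7},3 \right)}\right)^{2} = \left(224 + 3\right)^{2} = 227^{2} = 51529$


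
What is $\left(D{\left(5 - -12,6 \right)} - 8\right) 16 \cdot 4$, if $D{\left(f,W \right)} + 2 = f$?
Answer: $448$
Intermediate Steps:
$D{\left(f,W \right)} = -2 + f$
$\left(D{\left(5 - -12,6 \right)} - 8\right) 16 \cdot 4 = \left(\left(-2 + \left(5 - -12\right)\right) - 8\right) 16 \cdot 4 = \left(\left(-2 + \left(5 + 12\right)\right) - 8\right) 16 \cdot 4 = \left(\left(-2 + 17\right) - 8\right) 16 \cdot 4 = \left(15 - 8\right) 16 \cdot 4 = 7 \cdot 16 \cdot 4 = 112 \cdot 4 = 448$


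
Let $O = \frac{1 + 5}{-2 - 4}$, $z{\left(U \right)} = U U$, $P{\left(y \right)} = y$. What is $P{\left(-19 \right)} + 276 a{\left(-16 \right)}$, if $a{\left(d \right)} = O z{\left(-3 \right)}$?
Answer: $-2503$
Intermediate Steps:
$z{\left(U \right)} = U^{2}$
$O = -1$ ($O = \frac{6}{-6} = 6 \left(- \frac{1}{6}\right) = -1$)
$a{\left(d \right)} = -9$ ($a{\left(d \right)} = - \left(-3\right)^{2} = \left(-1\right) 9 = -9$)
$P{\left(-19 \right)} + 276 a{\left(-16 \right)} = -19 + 276 \left(-9\right) = -19 - 2484 = -2503$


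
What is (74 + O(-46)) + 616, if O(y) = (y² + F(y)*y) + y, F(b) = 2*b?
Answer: 6992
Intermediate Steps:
O(y) = y + 3*y² (O(y) = (y² + (2*y)*y) + y = (y² + 2*y²) + y = 3*y² + y = y + 3*y²)
(74 + O(-46)) + 616 = (74 - 46*(1 + 3*(-46))) + 616 = (74 - 46*(1 - 138)) + 616 = (74 - 46*(-137)) + 616 = (74 + 6302) + 616 = 6376 + 616 = 6992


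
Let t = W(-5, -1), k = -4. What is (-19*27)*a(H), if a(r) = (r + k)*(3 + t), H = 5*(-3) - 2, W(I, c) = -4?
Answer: -10773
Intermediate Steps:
H = -17 (H = -15 - 2 = -17)
t = -4
a(r) = 4 - r (a(r) = (r - 4)*(3 - 4) = (-4 + r)*(-1) = 4 - r)
(-19*27)*a(H) = (-19*27)*(4 - 1*(-17)) = -513*(4 + 17) = -513*21 = -10773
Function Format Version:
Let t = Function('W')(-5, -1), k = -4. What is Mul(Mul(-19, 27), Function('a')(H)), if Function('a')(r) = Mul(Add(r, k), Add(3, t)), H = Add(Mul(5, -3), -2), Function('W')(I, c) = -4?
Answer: -10773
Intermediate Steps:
H = -17 (H = Add(-15, -2) = -17)
t = -4
Function('a')(r) = Add(4, Mul(-1, r)) (Function('a')(r) = Mul(Add(r, -4), Add(3, -4)) = Mul(Add(-4, r), -1) = Add(4, Mul(-1, r)))
Mul(Mul(-19, 27), Function('a')(H)) = Mul(Mul(-19, 27), Add(4, Mul(-1, -17))) = Mul(-513, Add(4, 17)) = Mul(-513, 21) = -10773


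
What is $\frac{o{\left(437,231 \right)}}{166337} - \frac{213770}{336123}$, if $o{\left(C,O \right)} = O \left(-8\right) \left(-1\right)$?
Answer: $- \frac{34936705186}{55909691451} \approx -0.62488$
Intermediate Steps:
$o{\left(C,O \right)} = 8 O$ ($o{\left(C,O \right)} = - 8 O \left(-1\right) = 8 O$)
$\frac{o{\left(437,231 \right)}}{166337} - \frac{213770}{336123} = \frac{8 \cdot 231}{166337} - \frac{213770}{336123} = 1848 \cdot \frac{1}{166337} - \frac{213770}{336123} = \frac{1848}{166337} - \frac{213770}{336123} = - \frac{34936705186}{55909691451}$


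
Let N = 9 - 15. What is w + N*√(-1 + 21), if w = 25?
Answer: 25 - 12*√5 ≈ -1.8328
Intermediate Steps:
N = -6
w + N*√(-1 + 21) = 25 - 6*√(-1 + 21) = 25 - 12*√5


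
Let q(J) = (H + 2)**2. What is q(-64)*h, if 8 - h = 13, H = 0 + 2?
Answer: -80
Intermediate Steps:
H = 2
q(J) = 16 (q(J) = (2 + 2)**2 = 4**2 = 16)
h = -5 (h = 8 - 1*13 = 8 - 13 = -5)
q(-64)*h = 16*(-5) = -80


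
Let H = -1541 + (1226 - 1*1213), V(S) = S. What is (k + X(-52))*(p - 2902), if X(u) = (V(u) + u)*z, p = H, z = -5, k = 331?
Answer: -3769930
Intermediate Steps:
H = -1528 (H = -1541 + (1226 - 1213) = -1541 + 13 = -1528)
p = -1528
X(u) = -10*u (X(u) = (u + u)*(-5) = (2*u)*(-5) = -10*u)
(k + X(-52))*(p - 2902) = (331 - 10*(-52))*(-1528 - 2902) = (331 + 520)*(-4430) = 851*(-4430) = -3769930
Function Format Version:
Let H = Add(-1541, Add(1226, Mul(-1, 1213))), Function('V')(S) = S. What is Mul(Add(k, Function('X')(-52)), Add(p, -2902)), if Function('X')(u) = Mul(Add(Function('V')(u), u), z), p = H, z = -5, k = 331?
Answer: -3769930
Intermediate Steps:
H = -1528 (H = Add(-1541, Add(1226, -1213)) = Add(-1541, 13) = -1528)
p = -1528
Function('X')(u) = Mul(-10, u) (Function('X')(u) = Mul(Add(u, u), -5) = Mul(Mul(2, u), -5) = Mul(-10, u))
Mul(Add(k, Function('X')(-52)), Add(p, -2902)) = Mul(Add(331, Mul(-10, -52)), Add(-1528, -2902)) = Mul(Add(331, 520), -4430) = Mul(851, -4430) = -3769930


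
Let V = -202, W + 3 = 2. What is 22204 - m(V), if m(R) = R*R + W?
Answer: -18599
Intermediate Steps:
W = -1 (W = -3 + 2 = -1)
m(R) = -1 + R² (m(R) = R*R - 1 = R² - 1 = -1 + R²)
22204 - m(V) = 22204 - (-1 + (-202)²) = 22204 - (-1 + 40804) = 22204 - 1*40803 = 22204 - 40803 = -18599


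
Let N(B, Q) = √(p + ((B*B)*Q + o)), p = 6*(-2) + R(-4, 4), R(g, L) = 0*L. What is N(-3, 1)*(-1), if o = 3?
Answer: 0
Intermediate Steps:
R(g, L) = 0
p = -12 (p = 6*(-2) + 0 = -12 + 0 = -12)
N(B, Q) = √(-9 + Q*B²) (N(B, Q) = √(-12 + ((B*B)*Q + 3)) = √(-12 + (B²*Q + 3)) = √(-12 + (Q*B² + 3)) = √(-12 + (3 + Q*B²)) = √(-9 + Q*B²))
N(-3, 1)*(-1) = √(-9 + 1*(-3)²)*(-1) = √(-9 + 1*9)*(-1) = √(-9 + 9)*(-1) = √0*(-1) = 0*(-1) = 0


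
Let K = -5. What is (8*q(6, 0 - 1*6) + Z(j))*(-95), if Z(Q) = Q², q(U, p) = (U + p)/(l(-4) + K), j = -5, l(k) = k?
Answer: -2375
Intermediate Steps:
q(U, p) = -U/9 - p/9 (q(U, p) = (U + p)/(-4 - 5) = (U + p)/(-9) = (U + p)*(-⅑) = -U/9 - p/9)
(8*q(6, 0 - 1*6) + Z(j))*(-95) = (8*(-⅑*6 - (0 - 1*6)/9) + (-5)²)*(-95) = (8*(-⅔ - (0 - 6)/9) + 25)*(-95) = (8*(-⅔ - ⅑*(-6)) + 25)*(-95) = (8*(-⅔ + ⅔) + 25)*(-95) = (8*0 + 25)*(-95) = (0 + 25)*(-95) = 25*(-95) = -2375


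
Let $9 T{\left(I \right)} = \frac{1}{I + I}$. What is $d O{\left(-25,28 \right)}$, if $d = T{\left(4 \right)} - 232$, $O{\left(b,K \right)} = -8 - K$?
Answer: $\frac{16703}{2} \approx 8351.5$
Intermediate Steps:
$T{\left(I \right)} = \frac{1}{18 I}$ ($T{\left(I \right)} = \frac{1}{9 \left(I + I\right)} = \frac{1}{9 \cdot 2 I} = \frac{\frac{1}{2} \frac{1}{I}}{9} = \frac{1}{18 I}$)
$d = - \frac{16703}{72}$ ($d = \frac{1}{18 \cdot 4} - 232 = \frac{1}{18} \cdot \frac{1}{4} - 232 = \frac{1}{72} - 232 = - \frac{16703}{72} \approx -231.99$)
$d O{\left(-25,28 \right)} = - \frac{16703 \left(-8 - 28\right)}{72} = \left(- \frac{16703}{72}\right) \left(-36\right) = \frac{16703}{2}$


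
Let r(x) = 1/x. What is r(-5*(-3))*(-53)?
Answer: -53/15 ≈ -3.5333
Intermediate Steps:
r(-5*(-3))*(-53) = -53/(-5*(-3)) = -53/15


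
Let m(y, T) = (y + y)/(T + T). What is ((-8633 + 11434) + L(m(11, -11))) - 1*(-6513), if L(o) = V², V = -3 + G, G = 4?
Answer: 9315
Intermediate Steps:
V = 1 (V = -3 + 4 = 1)
m(y, T) = y/T (m(y, T) = (2*y)/((2*T)) = (2*y)*(1/(2*T)) = y/T)
L(o) = 1 (L(o) = 1² = 1)
((-8633 + 11434) + L(m(11, -11))) - 1*(-6513) = ((-8633 + 11434) + 1) - 1*(-6513) = (2801 + 1) + 6513 = 2802 + 6513 = 9315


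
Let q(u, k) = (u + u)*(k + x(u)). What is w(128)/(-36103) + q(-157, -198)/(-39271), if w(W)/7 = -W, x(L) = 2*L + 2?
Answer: -5746347604/1417800913 ≈ -4.0530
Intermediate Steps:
x(L) = 2 + 2*L
q(u, k) = 2*u*(2 + k + 2*u) (q(u, k) = (u + u)*(k + (2 + 2*u)) = (2*u)*(2 + k + 2*u) = 2*u*(2 + k + 2*u))
w(W) = -7*W (w(W) = 7*(-W) = -7*W)
w(128)/(-36103) + q(-157, -198)/(-39271) = -7*128/(-36103) + (2*(-157)*(2 - 198 + 2*(-157)))/(-39271) = -896*(-1/36103) + (2*(-157)*(2 - 198 - 314))*(-1/39271) = 896/36103 + (2*(-157)*(-510))*(-1/39271) = 896/36103 + 160140*(-1/39271) = 896/36103 - 160140/39271 = -5746347604/1417800913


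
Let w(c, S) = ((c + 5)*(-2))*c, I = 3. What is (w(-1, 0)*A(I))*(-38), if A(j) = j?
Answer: -912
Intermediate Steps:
w(c, S) = c*(-10 - 2*c) (w(c, S) = ((5 + c)*(-2))*c = (-10 - 2*c)*c = c*(-10 - 2*c))
(w(-1, 0)*A(I))*(-38) = (-2*(-1)*(5 - 1)*3)*(-38) = (-2*(-1)*4*3)*(-38) = (8*3)*(-38) = 24*(-38) = -912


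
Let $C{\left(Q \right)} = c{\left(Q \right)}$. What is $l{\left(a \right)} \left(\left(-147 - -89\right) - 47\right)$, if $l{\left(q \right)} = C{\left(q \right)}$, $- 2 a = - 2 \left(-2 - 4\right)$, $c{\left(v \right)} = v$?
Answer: $630$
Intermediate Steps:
$a = -6$ ($a = - \frac{\left(-2\right) \left(-2 - 4\right)}{2} = - \frac{\left(-2\right) \left(-6\right)}{2} = \left(- \frac{1}{2}\right) 12 = -6$)
$C{\left(Q \right)} = Q$
$l{\left(q \right)} = q$
$l{\left(a \right)} \left(\left(-147 - -89\right) - 47\right) = - 6 \left(\left(-147 - -89\right) - 47\right) = - 6 \left(\left(-147 + 89\right) - 47\right) = - 6 \left(-58 - 47\right) = \left(-6\right) \left(-105\right) = 630$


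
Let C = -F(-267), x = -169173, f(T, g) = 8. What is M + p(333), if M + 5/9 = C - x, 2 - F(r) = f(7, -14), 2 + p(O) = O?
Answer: 1525585/9 ≈ 1.6951e+5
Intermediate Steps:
p(O) = -2 + O
F(r) = -6 (F(r) = 2 - 1*8 = 2 - 8 = -6)
C = 6 (C = -1*(-6) = 6)
M = 1522606/9 (M = -5/9 + (6 - 1*(-169173)) = -5/9 + (6 + 169173) = -5/9 + 169179 = 1522606/9 ≈ 1.6918e+5)
M + p(333) = 1522606/9 + (-2 + 333) = 1522606/9 + 331 = 1525585/9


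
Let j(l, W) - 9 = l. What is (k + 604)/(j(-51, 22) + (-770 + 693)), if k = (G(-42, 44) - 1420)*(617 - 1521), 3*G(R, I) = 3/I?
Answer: -830994/77 ≈ -10792.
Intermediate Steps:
G(R, I) = 1/I (G(R, I) = (3/I)/3 = 1/I)
j(l, W) = 9 + l
k = 14120254/11 (k = (1/44 - 1420)*(617 - 1521) = (1/44 - 1420)*(-904) = -62479/44*(-904) = 14120254/11 ≈ 1.2837e+6)
(k + 604)/(j(-51, 22) + (-770 + 693)) = (14120254/11 + 604)/((9 - 51) + (-770 + 693)) = 14126898/(11*(-42 - 77)) = (14126898/11)/(-119) = (14126898/11)*(-1/119) = -830994/77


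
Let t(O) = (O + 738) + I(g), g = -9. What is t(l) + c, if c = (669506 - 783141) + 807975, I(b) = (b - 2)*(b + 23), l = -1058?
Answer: 693866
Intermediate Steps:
I(b) = (-2 + b)*(23 + b)
t(O) = 584 + O (t(O) = (O + 738) + (-46 + (-9)² + 21*(-9)) = (738 + O) + (-46 + 81 - 189) = (738 + O) - 154 = 584 + O)
c = 694340 (c = -113635 + 807975 = 694340)
t(l) + c = (584 - 1058) + 694340 = -474 + 694340 = 693866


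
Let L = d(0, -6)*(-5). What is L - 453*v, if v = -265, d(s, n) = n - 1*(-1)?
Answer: 120070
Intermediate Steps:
d(s, n) = 1 + n (d(s, n) = n + 1 = 1 + n)
L = 25 (L = (1 - 6)*(-5) = -5*(-5) = 25)
L - 453*v = 25 - 453*(-265) = 25 + 120045 = 120070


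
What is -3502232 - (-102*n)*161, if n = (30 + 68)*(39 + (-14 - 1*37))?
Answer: -22814504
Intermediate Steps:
n = -1176 (n = 98*(39 + (-14 - 37)) = 98*(39 - 51) = 98*(-12) = -1176)
-3502232 - (-102*n)*161 = -3502232 - (-102*(-1176))*161 = -3502232 - 119952*161 = -3502232 - 1*19312272 = -3502232 - 19312272 = -22814504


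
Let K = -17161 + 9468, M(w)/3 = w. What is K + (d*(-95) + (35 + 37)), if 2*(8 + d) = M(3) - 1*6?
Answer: -14007/2 ≈ -7003.5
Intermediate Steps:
M(w) = 3*w
K = -7693
d = -13/2 (d = -8 + (3*3 - 1*6)/2 = -8 + (9 - 6)/2 = -8 + (½)*3 = -8 + 3/2 = -13/2 ≈ -6.5000)
K + (d*(-95) + (35 + 37)) = -7693 + (-13/2*(-95) + (35 + 37)) = -7693 + (1235/2 + 72) = -7693 + 1379/2 = -14007/2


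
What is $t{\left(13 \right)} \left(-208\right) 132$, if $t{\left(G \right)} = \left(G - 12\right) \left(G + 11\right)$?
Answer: $-658944$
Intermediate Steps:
$t{\left(G \right)} = \left(-12 + G\right) \left(11 + G\right)$
$t{\left(13 \right)} \left(-208\right) 132 = \left(-132 + 13^{2} - 13\right) \left(-208\right) 132 = \left(-132 + 169 - 13\right) \left(-208\right) 132 = 24 \left(-208\right) 132 = \left(-4992\right) 132 = -658944$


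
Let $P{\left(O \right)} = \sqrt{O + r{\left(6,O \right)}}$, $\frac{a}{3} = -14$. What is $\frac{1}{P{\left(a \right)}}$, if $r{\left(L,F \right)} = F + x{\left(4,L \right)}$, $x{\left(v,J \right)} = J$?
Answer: $- \frac{i \sqrt{78}}{78} \approx - 0.11323 i$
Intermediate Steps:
$a = -42$ ($a = 3 \left(-14\right) = -42$)
$r{\left(L,F \right)} = F + L$
$P{\left(O \right)} = \sqrt{6 + 2 O}$ ($P{\left(O \right)} = \sqrt{O + \left(O + 6\right)} = \sqrt{O + \left(6 + O\right)} = \sqrt{6 + 2 O}$)
$\frac{1}{P{\left(a \right)}} = \frac{1}{\sqrt{6 + 2 \left(-42\right)}} = \frac{1}{\sqrt{6 - 84}} = \frac{1}{\sqrt{-78}} = \frac{1}{i \sqrt{78}} = - \frac{i \sqrt{78}}{78}$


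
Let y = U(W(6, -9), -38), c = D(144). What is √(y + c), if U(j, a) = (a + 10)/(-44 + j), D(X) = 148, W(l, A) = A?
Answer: 8*√6519/53 ≈ 12.187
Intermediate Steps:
U(j, a) = (10 + a)/(-44 + j)
c = 148
y = 28/53 (y = (10 - 38)/(-44 - 9) = -28/(-53) = -1/53*(-28) = 28/53 ≈ 0.52830)
√(y + c) = √(28/53 + 148) = √(7872/53) = 8*√6519/53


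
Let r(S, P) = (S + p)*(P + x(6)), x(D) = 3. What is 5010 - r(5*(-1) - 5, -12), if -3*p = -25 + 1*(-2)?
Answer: 5001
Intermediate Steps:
p = 9 (p = -(-25 + 1*(-2))/3 = -(-25 - 2)/3 = -⅓*(-27) = 9)
r(S, P) = (3 + P)*(9 + S) (r(S, P) = (S + 9)*(P + 3) = (9 + S)*(3 + P) = (3 + P)*(9 + S))
5010 - r(5*(-1) - 5, -12) = 5010 - (27 + 3*(5*(-1) - 5) + 9*(-12) - 12*(5*(-1) - 5)) = 5010 - (27 + 3*(-5 - 5) - 108 - 12*(-5 - 5)) = 5010 - (27 + 3*(-10) - 108 - 12*(-10)) = 5010 - (27 - 30 - 108 + 120) = 5010 - 1*9 = 5010 - 9 = 5001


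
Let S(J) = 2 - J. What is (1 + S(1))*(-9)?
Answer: -18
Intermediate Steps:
(1 + S(1))*(-9) = (1 + (2 - 1*1))*(-9) = (1 + (2 - 1))*(-9) = (1 + 1)*(-9) = 2*(-9) = -18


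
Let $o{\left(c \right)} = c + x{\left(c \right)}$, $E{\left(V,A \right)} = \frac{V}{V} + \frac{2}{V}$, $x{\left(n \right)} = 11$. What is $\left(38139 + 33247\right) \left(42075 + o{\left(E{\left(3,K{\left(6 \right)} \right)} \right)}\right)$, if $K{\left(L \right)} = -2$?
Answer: $\frac{9013410518}{3} \approx 3.0045 \cdot 10^{9}$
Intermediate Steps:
$E{\left(V,A \right)} = 1 + \frac{2}{V}$
$o{\left(c \right)} = 11 + c$ ($o{\left(c \right)} = c + 11 = 11 + c$)
$\left(38139 + 33247\right) \left(42075 + o{\left(E{\left(3,K{\left(6 \right)} \right)} \right)}\right) = \left(38139 + 33247\right) \left(42075 + \left(11 + \frac{2 + 3}{3}\right)\right) = 71386 \left(42075 + \left(11 + \frac{1}{3} \cdot 5\right)\right) = 71386 \left(42075 + \left(11 + \frac{5}{3}\right)\right) = 71386 \left(42075 + \frac{38}{3}\right) = 71386 \cdot \frac{126263}{3} = \frac{9013410518}{3}$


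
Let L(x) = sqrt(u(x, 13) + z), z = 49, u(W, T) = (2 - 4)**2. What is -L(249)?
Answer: -sqrt(53) ≈ -7.2801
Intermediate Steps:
u(W, T) = 4 (u(W, T) = (-2)**2 = 4)
L(x) = sqrt(53) (L(x) = sqrt(4 + 49) = sqrt(53))
-L(249) = -sqrt(53)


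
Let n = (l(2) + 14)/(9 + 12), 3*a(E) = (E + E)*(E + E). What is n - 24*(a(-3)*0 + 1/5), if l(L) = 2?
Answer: -424/105 ≈ -4.0381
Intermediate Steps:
a(E) = 4*E**2/3 (a(E) = ((E + E)*(E + E))/3 = ((2*E)*(2*E))/3 = (4*E**2)/3 = 4*E**2/3)
n = 16/21 (n = (2 + 14)/(9 + 12) = 16/21 ≈ 0.76190)
n - 24*(a(-3)*0 + 1/5) = 16/21 - 24*(((4/3)*(-3)**2)*0 + 1/5) = 16/21 - 24*(((4/3)*9)*0 + 1/5) = 16/21 - 24*(12*0 + 1/5) = 16/21 - 24*(0 + 1/5) = 16/21 - 24*1/5 = 16/21 - 24/5 = -424/105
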